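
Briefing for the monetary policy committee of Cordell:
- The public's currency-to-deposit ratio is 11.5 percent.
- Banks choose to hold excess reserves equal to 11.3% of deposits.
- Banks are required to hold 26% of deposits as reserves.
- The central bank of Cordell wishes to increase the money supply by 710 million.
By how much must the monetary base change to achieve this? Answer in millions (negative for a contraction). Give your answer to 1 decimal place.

The money multiplier is m = (1 + c) / (rr + e + c) = (1 + 0.115) / (0.26 + 0.113 + 0.115) ≈ 2.28484.
ΔMB = ΔM / m = (+710) / 2.28484 ≈ 310.7439 million.

310.7 million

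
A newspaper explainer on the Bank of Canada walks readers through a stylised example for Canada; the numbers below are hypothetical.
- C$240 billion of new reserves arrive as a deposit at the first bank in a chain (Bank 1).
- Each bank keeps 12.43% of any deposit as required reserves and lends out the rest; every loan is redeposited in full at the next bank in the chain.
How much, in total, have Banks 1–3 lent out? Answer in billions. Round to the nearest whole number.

Bank i lends (1 − rr)^i of the original deposit: Bank 1 lends 240·0.8757 = 210.1680, Bank 2 lends 240·0.8757² ≈ 184.0441, and so on.
Summing a geometric series: total = 240·[0.8757·(1 − 0.8757^3) / (1 − 0.8757)] ≈ 555.3796 billion.

C$555 billion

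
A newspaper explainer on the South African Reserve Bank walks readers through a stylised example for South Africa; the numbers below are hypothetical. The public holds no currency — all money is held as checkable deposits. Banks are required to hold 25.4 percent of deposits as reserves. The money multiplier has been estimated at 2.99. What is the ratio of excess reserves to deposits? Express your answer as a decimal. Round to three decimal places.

Using m = 2.99. Since m = (1 + c)/(c + rr + e), the denominator satisfies c + rr + e = (1 + c)/m = (1 + 0) / 2.99 ≈ 0.334448.
With c = 0 and rr = 0.254, the ratio of excess reserves to deposits is 0.334448 − 0 − 0.254 = 0.080448.

0.080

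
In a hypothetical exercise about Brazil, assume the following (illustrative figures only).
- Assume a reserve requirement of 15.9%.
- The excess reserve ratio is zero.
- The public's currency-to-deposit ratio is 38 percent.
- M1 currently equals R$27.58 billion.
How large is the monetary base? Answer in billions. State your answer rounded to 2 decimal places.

R$10.77 billion

The money multiplier is m = (1 + c) / (rr + c) = (1 + 0.38) / (0.159 + 0.38) ≈ 2.56030.
MB = M / m = 27.58 / 2.56030 ≈ 10.7722 billion.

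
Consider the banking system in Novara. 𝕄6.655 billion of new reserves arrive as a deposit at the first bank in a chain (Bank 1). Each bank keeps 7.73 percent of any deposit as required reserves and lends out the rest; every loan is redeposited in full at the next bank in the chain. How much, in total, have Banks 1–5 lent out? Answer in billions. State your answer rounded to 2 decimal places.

Bank i lends (1 − rr)^i of the original deposit: Bank 1 lends 6.655·0.9227 ≈ 6.1406, Bank 2 lends 6.655·0.9227² ≈ 5.6659, and so on.
Summing a geometric series: total = 6.655·[0.9227·(1 − 0.9227^5) / (1 − 0.9227)] ≈ 26.3091 billion.

𝕄26.31 billion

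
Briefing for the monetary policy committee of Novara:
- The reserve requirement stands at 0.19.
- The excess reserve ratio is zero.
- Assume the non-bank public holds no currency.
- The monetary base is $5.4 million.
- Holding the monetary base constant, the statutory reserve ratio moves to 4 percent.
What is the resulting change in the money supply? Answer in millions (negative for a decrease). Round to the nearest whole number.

$107 million

Initially m₁ = 1 / (0.19) ≈ 5.2632, so M₁ = 5.2632 × 5.4 ≈ 28.4213 million.
After the change m₂ = 1 / (0.04) = 25, so M₂ = 25 × 5.4 = 135 million.
ΔM = M₂ − M₁ = 135 − 28.4213 = 106.5787 million.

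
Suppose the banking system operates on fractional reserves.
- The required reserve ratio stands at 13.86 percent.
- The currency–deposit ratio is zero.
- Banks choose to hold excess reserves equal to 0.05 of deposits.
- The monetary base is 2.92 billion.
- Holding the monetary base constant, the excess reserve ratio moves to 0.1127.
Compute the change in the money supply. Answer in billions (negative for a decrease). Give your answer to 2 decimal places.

Initially m₁ = 1 / (0.1386 + 0.05) ≈ 5.3022, so M₁ = 5.3022 × 2.92 ≈ 15.4824 billion.
After the change m₂ = 1 / (0.1386 + 0.1127) ≈ 3.9793, so M₂ = 3.9793 × 2.92 ≈ 11.6196 billion.
ΔM = M₂ − M₁ = 11.6196 − 15.4824 = -3.8628 billion.

-3.86 billion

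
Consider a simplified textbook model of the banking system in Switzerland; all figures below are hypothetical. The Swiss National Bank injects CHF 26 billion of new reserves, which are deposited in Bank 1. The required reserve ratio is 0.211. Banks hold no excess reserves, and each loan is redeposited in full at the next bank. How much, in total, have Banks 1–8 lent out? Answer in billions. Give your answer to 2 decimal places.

Bank i lends (1 − rr)^i of the original deposit: Bank 1 lends 26·0.7890 = 20.5140, Bank 2 lends 26·0.7890² ≈ 16.1855, and so on.
Summing a geometric series: total = 26·[0.7890·(1 − 0.7890^8) / (1 − 0.7890)] ≈ 82.6217 billion.

CHF 82.62 billion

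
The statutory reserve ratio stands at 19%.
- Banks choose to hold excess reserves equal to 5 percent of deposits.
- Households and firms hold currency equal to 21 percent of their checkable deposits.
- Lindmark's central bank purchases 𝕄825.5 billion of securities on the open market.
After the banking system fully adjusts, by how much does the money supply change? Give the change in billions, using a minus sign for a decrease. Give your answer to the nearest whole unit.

The money multiplier is m = (1 + c) / (rr + e + c) = (1 + 0.21) / (0.19 + 0.05 + 0.21) ≈ 2.6889.
The purchase adds 825.5 billion of base, so ΔM = m × ΔMB = 2.6889 × (+825.5) ≈ 2219.6869 billion.

𝕄2220 billion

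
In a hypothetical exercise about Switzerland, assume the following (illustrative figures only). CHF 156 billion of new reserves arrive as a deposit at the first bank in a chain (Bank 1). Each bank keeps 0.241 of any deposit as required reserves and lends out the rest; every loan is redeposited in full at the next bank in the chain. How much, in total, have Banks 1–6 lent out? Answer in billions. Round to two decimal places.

CHF 397.37 billion

Bank i lends (1 − rr)^i of the original deposit: Bank 1 lends 156·0.7590 = 118.4040, Bank 2 lends 156·0.7590² ≈ 89.8686, and so on.
Summing a geometric series: total = 156·[0.7590·(1 − 0.7590^6) / (1 − 0.7590)] ≈ 397.3738 billion.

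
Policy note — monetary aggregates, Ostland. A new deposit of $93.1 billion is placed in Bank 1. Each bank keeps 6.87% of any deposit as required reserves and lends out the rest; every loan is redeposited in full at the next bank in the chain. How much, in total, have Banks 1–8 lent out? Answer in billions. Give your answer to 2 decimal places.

Bank i lends (1 − rr)^i of the original deposit: Bank 1 lends 93.1·0.9313 ≈ 86.7040, Bank 2 lends 93.1·0.9313² ≈ 80.7475, and so on.
Summing a geometric series: total = 93.1·[0.9313·(1 − 0.9313^8) / (1 − 0.9313)] ≈ 547.9011 billion.

$547.90 billion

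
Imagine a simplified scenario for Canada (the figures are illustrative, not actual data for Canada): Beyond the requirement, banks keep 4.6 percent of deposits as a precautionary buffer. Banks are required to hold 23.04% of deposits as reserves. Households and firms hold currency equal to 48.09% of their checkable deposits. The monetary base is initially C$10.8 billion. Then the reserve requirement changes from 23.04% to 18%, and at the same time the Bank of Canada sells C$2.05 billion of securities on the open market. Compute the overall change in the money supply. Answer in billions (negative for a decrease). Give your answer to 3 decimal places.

-2.789 billion

Before: m₁ = (1 + 0.4809) / (0.2304 + 0.046 + 0.4809) ≈ 1.955500, MB₁ = 10.8, so M₁ = 1.955500 × 10.8 = 21.1194 billion.
After: m₂ = (1 + 0.4809) / (0.18 + 0.046 + 0.4809) ≈ 2.094921, MB₂ = 10.8 − 2.05 = 8.75, so M₂ = 2.094921 × 8.75 ≈ 18.3306 billion.
ΔM = M₂ − M₁ = 18.3306 − 21.1194 = -2.7888 billion.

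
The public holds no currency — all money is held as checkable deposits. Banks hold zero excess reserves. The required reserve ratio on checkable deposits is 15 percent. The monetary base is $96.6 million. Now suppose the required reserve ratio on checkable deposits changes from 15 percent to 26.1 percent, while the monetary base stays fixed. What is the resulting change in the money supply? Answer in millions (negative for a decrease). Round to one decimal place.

-273.9 million

Initially m₁ = 1 / (0.15) ≈ 6.6667, so M₁ = 6.6667 × 96.6 ≈ 644.0032 million.
After the change m₂ = 1 / (0.261) ≈ 3.8314, so M₂ = 3.8314 × 96.6 ≈ 370.1132 million.
ΔM = M₂ − M₁ = 370.1132 − 644.0032 = -273.89 million.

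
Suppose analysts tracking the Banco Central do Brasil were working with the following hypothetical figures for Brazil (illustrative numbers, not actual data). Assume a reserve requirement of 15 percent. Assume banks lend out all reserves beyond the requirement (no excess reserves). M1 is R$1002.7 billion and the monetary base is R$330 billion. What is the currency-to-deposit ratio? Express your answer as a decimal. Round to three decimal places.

0.267

Using m = M/MB = 1002.7/330 ≈ 3.038485. From m = (1 + c)/(c + rr + e), rearranging gives 1 + c = m·(c + rr + e), so c·(1 − m) = m·(rr + e) − 1.
Hence c = [m·(rr + e) − 1]/(1 − m) = [3.038485 × (0.15 + 0) − 1] / (1 − 3.038485) ≈ 0.266976.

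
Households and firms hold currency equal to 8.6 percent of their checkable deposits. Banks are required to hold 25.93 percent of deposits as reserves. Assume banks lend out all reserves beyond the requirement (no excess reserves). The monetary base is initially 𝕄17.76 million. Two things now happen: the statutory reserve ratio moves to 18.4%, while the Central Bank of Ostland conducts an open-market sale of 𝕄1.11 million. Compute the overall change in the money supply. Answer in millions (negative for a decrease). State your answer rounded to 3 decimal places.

Before: m₁ = (1 + 0.086) / (0.2593 + 0.086) ≈ 3.145091, MB₁ = 17.76, so M₁ = 3.145091 × 17.76 ≈ 55.8568 million.
After: m₂ = (1 + 0.086) / (0.184 + 0.086) ≈ 4.022222, MB₂ = 17.76 − 1.11 = 16.65, so M₂ = 4.022222 × 16.65 ≈ 66.97 million.
ΔM = M₂ − M₁ = 66.97 − 55.8568 = 11.1132 million.

𝕄11.113 million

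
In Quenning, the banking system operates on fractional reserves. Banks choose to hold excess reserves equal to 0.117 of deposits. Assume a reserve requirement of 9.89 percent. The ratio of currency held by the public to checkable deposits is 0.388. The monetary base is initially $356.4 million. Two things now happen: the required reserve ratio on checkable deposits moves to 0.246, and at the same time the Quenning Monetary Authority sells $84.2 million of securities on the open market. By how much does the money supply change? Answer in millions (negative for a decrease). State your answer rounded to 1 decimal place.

Before: m₁ = (1 + 0.388) / (0.0989 + 0.117 + 0.388) ≈ 2.29839, MB₁ = 356.4, so M₁ = 2.29839 × 356.4 ≈ 819.1462 million.
After: m₂ = (1 + 0.388) / (0.246 + 0.117 + 0.388) ≈ 1.84820, MB₂ = 356.4 − 84.2 = 272.2, so M₂ = 1.84820 × 272.2 ≈ 503.08 million.
ΔM = M₂ − M₁ = 503.08 − 819.1462 = -316.0662 million.

-316.1 million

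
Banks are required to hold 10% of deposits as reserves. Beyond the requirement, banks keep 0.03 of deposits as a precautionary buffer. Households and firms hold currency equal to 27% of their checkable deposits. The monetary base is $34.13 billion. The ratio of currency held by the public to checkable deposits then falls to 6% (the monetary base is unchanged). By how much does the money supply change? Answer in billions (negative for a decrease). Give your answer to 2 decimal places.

$82.05 billion

Initially m₁ = (1 + 0.27) / (0.1 + 0.03 + 0.27) = 3.17500, so M₁ = 3.17500 × 34.13 ≈ 108.3628 billion.
After the change m₂ = (1 + 0.06) / (0.1 + 0.03 + 0.06) ≈ 5.57895, so M₂ = 5.57895 × 34.13 ≈ 190.4096 billion.
ΔM = M₂ − M₁ = 190.4096 − 108.3628 = 82.0468 billion.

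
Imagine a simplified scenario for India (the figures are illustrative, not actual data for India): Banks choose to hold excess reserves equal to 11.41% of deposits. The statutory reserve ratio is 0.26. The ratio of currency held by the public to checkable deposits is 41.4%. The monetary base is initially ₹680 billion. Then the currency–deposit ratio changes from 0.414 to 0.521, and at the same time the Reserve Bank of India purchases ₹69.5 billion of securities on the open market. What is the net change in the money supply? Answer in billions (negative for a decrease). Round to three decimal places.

₹53.541 billion

Before: m₁ = (1 + 0.414) / (0.26 + 0.1141 + 0.414) ≈ 1.7941886, MB₁ = 680, so M₁ = 1.7941886 × 680 ≈ 1220.0482 billion.
After: m₂ = (1 + 0.521) / (0.26 + 0.1141 + 0.521) ≈ 1.6992515, MB₂ = 680 + 69.5 = 749.5, so M₂ = 1.6992515 × 749.5 ≈ 1273.589 billion.
ΔM = M₂ − M₁ = 1273.589 − 1220.0482 = 53.5408 billion.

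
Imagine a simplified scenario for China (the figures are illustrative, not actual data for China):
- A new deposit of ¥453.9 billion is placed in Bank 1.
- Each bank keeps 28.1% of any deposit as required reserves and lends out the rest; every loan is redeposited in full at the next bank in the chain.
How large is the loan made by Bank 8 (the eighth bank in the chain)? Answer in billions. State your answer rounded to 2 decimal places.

Each bank lends a fraction (1 − rr) = 0.7190 of the deposit it receives, so Bank 8 receives 453.9·0.7190^7 and lends 453.9·0.7190^8 ≈ 32.4184 billion.

¥32.42 billion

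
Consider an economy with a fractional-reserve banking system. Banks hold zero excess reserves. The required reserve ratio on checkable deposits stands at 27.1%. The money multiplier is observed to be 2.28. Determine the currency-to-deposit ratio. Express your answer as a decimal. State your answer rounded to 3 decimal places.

Using m = 2.28. From m = (1 + c)/(c + rr + e), rearranging gives 1 + c = m·(c + rr + e), so c·(1 − m) = m·(rr + e) − 1.
Hence c = [m·(rr + e) − 1]/(1 − m) = [2.28 × (0.271 + 0) − 1] / (1 − 2.28) ≈ 0.298531.

0.299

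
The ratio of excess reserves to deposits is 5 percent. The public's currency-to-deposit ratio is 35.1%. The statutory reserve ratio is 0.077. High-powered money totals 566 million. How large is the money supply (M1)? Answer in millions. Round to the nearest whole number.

1600 million

The money multiplier is m = (1 + c) / (rr + e + c) = (1 + 0.351) / (0.077 + 0.05 + 0.351) ≈ 2.8264.
So M = m × MB = 2.8264 × 566 = 1599.7424 million.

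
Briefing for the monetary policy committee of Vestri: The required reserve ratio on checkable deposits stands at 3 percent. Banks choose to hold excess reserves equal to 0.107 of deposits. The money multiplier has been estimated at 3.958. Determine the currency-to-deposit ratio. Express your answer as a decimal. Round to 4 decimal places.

Using m = 3.958. From m = (1 + c)/(c + rr + e), rearranging gives 1 + c = m·(c + rr + e), so c·(1 − m) = m·(rr + e) − 1.
Hence c = [m·(rr + e) − 1]/(1 − m) = [3.958 × (0.03 + 0.107) − 1] / (1 − 3.958) ≈ 0.154751.

0.1548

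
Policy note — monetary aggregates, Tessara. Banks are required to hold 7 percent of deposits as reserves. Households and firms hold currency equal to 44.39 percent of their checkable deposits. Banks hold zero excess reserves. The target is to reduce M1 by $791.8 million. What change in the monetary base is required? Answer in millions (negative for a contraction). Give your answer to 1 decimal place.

The money multiplier is m = (1 + c) / (rr + c) = (1 + 0.4439) / (0.07 + 0.4439) ≈ 2.80969.
ΔMB = ΔM / m = (−791.8) / 2.80969 ≈ -281.8104 million.

-281.8 million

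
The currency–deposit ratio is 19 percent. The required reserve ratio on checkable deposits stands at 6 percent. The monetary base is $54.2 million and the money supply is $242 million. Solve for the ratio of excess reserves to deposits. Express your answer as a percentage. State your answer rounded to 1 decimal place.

1.7%

Using m = M/MB = 242/54.2 ≈ 4.464945. Since m = (1 + c)/(c + rr + e), the denominator satisfies c + rr + e = (1 + c)/m = (1 + 0.19) / 4.464945 ≈ 0.266521.
With c = 0.19 and rr = 0.06, the ratio of excess reserves to deposits is 0.266521 − 0.19 − 0.06 = 0.016521.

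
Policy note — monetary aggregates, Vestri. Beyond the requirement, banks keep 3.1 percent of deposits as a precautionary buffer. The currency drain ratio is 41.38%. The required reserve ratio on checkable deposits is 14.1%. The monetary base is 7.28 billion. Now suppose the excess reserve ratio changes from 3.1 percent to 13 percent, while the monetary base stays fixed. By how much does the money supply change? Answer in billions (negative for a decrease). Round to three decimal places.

Initially m₁ = (1 + 0.4138) / (0.141 + 0.031 + 0.4138) ≈ 2.41345, so M₁ = 2.41345 × 7.28 ≈ 17.5699 billion.
After the change m₂ = (1 + 0.4138) / (0.141 + 0.13 + 0.4138) ≈ 2.06454, so M₂ = 2.06454 × 7.28 ≈ 15.0299 billion.
ΔM = M₂ − M₁ = 15.0299 − 17.5699 = -2.54 billion.

-2.540 billion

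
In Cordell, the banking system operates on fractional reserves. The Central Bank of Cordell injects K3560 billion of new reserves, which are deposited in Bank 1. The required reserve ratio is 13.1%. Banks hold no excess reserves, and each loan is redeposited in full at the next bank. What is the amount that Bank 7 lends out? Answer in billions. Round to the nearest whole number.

K1332 billion

Each bank lends a fraction (1 − rr) = 0.8690 of the deposit it receives, so Bank 7 receives 3560·0.8690^6 and lends 3560·0.8690^7 ≈ 1332.2583 billion.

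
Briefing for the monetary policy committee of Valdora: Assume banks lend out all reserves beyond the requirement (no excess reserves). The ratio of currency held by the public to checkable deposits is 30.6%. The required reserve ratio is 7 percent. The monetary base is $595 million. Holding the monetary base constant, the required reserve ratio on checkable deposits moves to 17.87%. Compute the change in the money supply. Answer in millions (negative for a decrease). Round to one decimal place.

-463.5 million

Initially m₁ = (1 + 0.306) / (0.07 + 0.306) ≈ 3.47340, so M₁ = 3.47340 × 595 = 2066.673 million.
After the change m₂ = (1 + 0.306) / (0.1787 + 0.306) ≈ 2.69445, so M₂ = 2.69445 × 595 ≈ 1603.1977 million.
ΔM = M₂ − M₁ = 1603.1977 − 2066.673 = -463.4753 million.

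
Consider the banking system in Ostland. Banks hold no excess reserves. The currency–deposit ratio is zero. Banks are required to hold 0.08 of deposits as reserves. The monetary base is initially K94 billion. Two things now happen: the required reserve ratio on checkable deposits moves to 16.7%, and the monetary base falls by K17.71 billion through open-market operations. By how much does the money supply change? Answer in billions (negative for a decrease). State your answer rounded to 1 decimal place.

-718.2 billion

Before: m₁ = 1 / (0.08) = 12.5, MB₁ = 94, so M₁ = 12.5 × 94 = 1175 billion.
After: m₂ = 1 / (0.167) ≈ 5.9880, MB₂ = 94 − 17.71 = 76.29, so M₂ = 5.9880 × 76.29 ≈ 456.8245 billion.
ΔM = M₂ − M₁ = 456.8245 − 1175 = -718.1755 billion.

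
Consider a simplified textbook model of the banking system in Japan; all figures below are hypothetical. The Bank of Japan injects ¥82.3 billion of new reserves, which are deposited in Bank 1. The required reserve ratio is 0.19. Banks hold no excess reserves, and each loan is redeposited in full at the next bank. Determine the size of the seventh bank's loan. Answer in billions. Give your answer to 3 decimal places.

Each bank lends a fraction (1 − rr) = 0.8100 of the deposit it receives, so Bank 7 receives 82.3·0.8100^6 and lends 82.3·0.8100^7 ≈ 18.8276 billion.

¥18.828 billion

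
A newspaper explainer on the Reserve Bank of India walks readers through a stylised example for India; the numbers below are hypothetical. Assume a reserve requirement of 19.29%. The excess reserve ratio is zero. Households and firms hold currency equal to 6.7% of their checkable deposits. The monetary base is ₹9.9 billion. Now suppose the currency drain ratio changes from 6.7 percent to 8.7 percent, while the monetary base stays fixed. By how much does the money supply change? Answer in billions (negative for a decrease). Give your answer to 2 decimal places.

-2.20 billion

Initially m₁ = (1 + 0.067) / (0.1929 + 0.067) ≈ 4.1054, so M₁ = 4.1054 × 9.9 ≈ 40.6435 billion.
After the change m₂ = (1 + 0.087) / (0.1929 + 0.087) ≈ 3.8835, so M₂ = 3.8835 × 9.9 ≈ 38.4467 billion.
ΔM = M₂ − M₁ = 38.4467 − 40.6435 = -2.1968 billion.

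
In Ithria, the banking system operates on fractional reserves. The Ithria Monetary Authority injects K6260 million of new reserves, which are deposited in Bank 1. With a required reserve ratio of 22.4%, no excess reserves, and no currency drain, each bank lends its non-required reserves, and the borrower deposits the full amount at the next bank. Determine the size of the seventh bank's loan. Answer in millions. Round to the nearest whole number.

Each bank lends a fraction (1 − rr) = 0.7760 of the deposit it receives, so Bank 7 receives 6260·0.7760^6 and lends 6260·0.7760^7 ≈ 1060.7337 million.

K1061 million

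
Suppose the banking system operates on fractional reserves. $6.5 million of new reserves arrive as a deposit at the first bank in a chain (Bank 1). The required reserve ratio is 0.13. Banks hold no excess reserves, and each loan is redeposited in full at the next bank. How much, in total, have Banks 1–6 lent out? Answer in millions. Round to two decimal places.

$24.64 million

Bank i lends (1 − rr)^i of the original deposit: Bank 1 lends 6.5·0.8700 = 5.6550, Bank 2 lends 6.5·0.8700² ≈ 4.9199, and so on.
Summing a geometric series: total = 6.5·[0.8700·(1 − 0.8700^6) / (1 − 0.8700)] ≈ 24.6373 million.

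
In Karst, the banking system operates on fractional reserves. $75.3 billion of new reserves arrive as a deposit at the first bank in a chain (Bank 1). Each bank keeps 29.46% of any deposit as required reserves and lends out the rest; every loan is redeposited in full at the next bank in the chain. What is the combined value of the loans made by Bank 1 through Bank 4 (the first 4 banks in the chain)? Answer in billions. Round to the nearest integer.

$136 billion

Bank i lends (1 − rr)^i of the original deposit: Bank 1 lends 75.3·0.7054 ≈ 53.1166, Bank 2 lends 75.3·0.7054² ≈ 37.4685, and so on.
Summing a geometric series: total = 75.3·[0.7054·(1 − 0.7054^4) / (1 − 0.7054)] ≈ 135.6592 billion.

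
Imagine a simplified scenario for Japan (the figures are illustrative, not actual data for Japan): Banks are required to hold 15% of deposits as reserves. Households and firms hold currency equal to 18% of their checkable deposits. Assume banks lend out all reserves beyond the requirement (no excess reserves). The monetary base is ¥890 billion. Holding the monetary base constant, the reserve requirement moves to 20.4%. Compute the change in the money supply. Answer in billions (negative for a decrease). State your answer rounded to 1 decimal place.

Initially m₁ = (1 + 0.18) / (0.15 + 0.18) ≈ 3.57576, so M₁ = 3.57576 × 890 = 3182.4264 billion.
After the change m₂ = (1 + 0.18) / (0.204 + 0.18) ≈ 3.07292, so M₂ = 3.07292 × 890 = 2734.8988 billion.
ΔM = M₂ − M₁ = 2734.8988 − 3182.4264 = -447.5276 billion.

-447.5 billion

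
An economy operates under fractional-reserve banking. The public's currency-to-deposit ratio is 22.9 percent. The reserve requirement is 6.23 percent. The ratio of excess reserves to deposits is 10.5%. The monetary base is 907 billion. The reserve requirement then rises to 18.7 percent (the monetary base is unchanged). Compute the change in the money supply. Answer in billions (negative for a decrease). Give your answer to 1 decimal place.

-673.2 billion

Initially m₁ = (1 + 0.229) / (0.0623 + 0.105 + 0.229) ≈ 3.10119, so M₁ = 3.10119 × 907 ≈ 2812.7793 billion.
After the change m₂ = (1 + 0.229) / (0.187 + 0.105 + 0.229) ≈ 2.35893, so M₂ = 2.35893 × 907 ≈ 2139.5495 billion.
ΔM = M₂ − M₁ = 2139.5495 − 2812.7793 = -673.2298 billion.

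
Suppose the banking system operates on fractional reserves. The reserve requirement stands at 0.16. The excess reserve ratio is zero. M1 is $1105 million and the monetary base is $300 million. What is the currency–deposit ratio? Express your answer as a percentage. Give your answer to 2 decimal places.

15.30%

Using m = M/MB = 1105/300 ≈ 3.683333. From m = (1 + c)/(c + rr + e), rearranging gives 1 + c = m·(c + rr + e), so c·(1 − m) = m·(rr + e) − 1.
Hence c = [m·(rr + e) − 1]/(1 − m) = [3.683333 × (0.16 + 0) − 1] / (1 − 3.683333) ≈ 0.153044.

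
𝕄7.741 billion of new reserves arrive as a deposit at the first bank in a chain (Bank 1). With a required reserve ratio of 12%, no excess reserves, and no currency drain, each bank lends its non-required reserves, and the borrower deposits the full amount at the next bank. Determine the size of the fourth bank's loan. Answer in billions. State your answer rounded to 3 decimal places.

Each bank lends a fraction (1 − rr) = 0.8800 of the deposit it receives, so Bank 4 receives 7.741·0.8800^3 and lends 7.741·0.8800^4 ≈ 4.6422 billion.

𝕄4.642 billion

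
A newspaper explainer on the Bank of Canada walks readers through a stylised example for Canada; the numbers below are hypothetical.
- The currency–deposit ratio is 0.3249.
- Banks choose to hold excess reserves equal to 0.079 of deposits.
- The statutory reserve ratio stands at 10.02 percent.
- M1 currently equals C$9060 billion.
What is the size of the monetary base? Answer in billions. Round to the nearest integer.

C$3447 billion

The money multiplier is m = (1 + c) / (rr + e + c) = (1 + 0.3249) / (0.1002 + 0.079 + 0.3249) ≈ 2.62825.
MB = M / m = 9060 / 2.62825 ≈ 3447.1607 billion.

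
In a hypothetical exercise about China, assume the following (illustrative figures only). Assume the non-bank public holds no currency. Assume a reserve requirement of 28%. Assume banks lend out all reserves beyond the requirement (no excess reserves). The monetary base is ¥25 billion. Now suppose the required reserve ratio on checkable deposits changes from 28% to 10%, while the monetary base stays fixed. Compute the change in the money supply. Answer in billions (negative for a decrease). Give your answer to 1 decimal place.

¥160.7 billion

Initially m₁ = 1 / (0.28) ≈ 3.5714, so M₁ = 3.5714 × 25 = 89.285 billion.
After the change m₂ = 1 / (0.1) = 10, so M₂ = 10 × 25 = 250 billion.
ΔM = M₂ − M₁ = 250 − 89.285 = 160.715 billion.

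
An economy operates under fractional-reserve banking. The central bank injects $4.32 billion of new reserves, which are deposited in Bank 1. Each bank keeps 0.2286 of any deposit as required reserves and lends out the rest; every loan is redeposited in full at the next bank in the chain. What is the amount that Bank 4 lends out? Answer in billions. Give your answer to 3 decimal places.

Each bank lends a fraction (1 − rr) = 0.7714 of the deposit it receives, so Bank 4 receives 4.32·0.7714^3 and lends 4.32·0.7714^4 ≈ 1.5297 billion.

$1.530 billion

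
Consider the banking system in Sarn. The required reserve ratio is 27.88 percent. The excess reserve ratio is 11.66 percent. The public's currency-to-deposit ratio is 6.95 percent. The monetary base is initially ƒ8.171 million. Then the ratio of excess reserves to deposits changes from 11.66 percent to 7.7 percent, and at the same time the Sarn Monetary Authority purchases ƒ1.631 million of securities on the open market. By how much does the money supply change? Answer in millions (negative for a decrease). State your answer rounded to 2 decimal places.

Before: m₁ = (1 + 0.0695) / (0.2788 + 0.1166 + 0.0695) ≈ 2.3005, MB₁ = 8.171, so M₁ = 2.3005 × 8.171 ≈ 18.7974 million.
After: m₂ = (1 + 0.0695) / (0.2788 + 0.077 + 0.0695) ≈ 2.5147, MB₂ = 8.171 + 1.631 = 9.802, so M₂ = 2.5147 × 9.802 ≈ 24.6491 million.
ΔM = M₂ − M₁ = 24.6491 − 18.7974 = 5.8517 million.

ƒ5.85 million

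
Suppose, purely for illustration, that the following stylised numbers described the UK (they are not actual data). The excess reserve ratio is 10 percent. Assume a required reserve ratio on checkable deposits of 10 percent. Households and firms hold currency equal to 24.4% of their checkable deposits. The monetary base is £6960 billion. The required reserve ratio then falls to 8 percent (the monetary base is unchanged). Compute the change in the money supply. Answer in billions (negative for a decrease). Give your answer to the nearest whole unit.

£920 billion

Initially m₁ = (1 + 0.244) / (0.1 + 0.1 + 0.244) ≈ 2.80180, so M₁ = 2.80180 × 6960 = 19500.528 billion.
After the change m₂ = (1 + 0.244) / (0.08 + 0.1 + 0.244) ≈ 2.93396, so M₂ = 2.93396 × 6960 = 20420.3616 billion.
ΔM = M₂ − M₁ = 20420.3616 − 19500.528 = 919.8336 billion.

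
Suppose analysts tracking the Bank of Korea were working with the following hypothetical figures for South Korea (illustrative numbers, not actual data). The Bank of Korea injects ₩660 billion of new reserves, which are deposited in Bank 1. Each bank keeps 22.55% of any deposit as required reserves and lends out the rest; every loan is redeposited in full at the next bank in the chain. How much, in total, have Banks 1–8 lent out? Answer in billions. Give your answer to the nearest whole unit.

Bank i lends (1 − rr)^i of the original deposit: Bank 1 lends 660·0.7745 = 511.1700, Bank 2 lends 660·0.7745² ≈ 395.9012, and so on.
Summing a geometric series: total = 660·[0.7745·(1 − 0.7745^8) / (1 − 0.7745)] ≈ 1973.3414 billion.

₩1973 billion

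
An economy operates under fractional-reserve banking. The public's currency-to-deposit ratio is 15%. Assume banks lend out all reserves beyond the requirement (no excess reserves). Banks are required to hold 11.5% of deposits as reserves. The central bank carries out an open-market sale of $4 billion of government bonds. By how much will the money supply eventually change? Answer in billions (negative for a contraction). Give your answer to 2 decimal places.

The money multiplier is m = (1 + c) / (rr + c) = (1 + 0.15) / (0.115 + 0.15) ≈ 4.3396.
The sale removes 4 billion of base, so ΔM = m × ΔMB = 4.3396 × (−4) = -17.3584 billion.

-17.36 billion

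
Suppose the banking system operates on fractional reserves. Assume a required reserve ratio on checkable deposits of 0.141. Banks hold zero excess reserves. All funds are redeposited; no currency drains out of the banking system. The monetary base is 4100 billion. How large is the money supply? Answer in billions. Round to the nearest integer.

With no currency drain or excess reserves, the money multiplier is m = 1/rr = 1/0.141 ≈ 7.09220.
Money supply M = m × MB = 7.09220 × 4100 = 29078.02 billion.

29078 billion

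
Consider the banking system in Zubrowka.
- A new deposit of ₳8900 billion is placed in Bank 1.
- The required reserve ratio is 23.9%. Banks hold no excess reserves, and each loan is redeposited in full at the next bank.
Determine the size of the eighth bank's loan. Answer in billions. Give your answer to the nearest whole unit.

₳1001 billion

Each bank lends a fraction (1 − rr) = 0.7610 of the deposit it receives, so Bank 8 receives 8900·0.7610^7 and lends 8900·0.7610^8 ≈ 1001.0765 billion.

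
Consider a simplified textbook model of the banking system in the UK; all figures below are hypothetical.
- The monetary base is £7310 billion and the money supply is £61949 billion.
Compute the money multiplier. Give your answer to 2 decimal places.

8.47

The money multiplier is m = M / MB = 61949 / 7310 ≈ 8.47456.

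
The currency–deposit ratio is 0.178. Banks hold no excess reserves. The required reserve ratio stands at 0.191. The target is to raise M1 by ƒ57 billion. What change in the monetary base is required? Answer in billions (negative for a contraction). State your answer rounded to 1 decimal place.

ƒ17.9 billion

The money multiplier is m = (1 + c) / (rr + c) = (1 + 0.178) / (0.191 + 0.178) ≈ 3.1924.
ΔMB = ΔM / m = (+57) / 3.1924 ≈ 17.8549 billion.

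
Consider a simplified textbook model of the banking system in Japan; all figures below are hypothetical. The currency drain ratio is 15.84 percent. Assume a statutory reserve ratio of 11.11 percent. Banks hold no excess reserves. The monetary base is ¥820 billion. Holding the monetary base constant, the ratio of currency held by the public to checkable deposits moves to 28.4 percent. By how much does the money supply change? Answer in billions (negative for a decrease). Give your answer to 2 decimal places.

Initially m₁ = (1 + 0.1584) / (0.1111 + 0.1584) ≈ 4.298330, so M₁ = 4.298330 × 820 = 3524.6306 billion.
After the change m₂ = (1 + 0.284) / (0.1111 + 0.284) ≈ 3.249810, so M₂ = 3.249810 × 820 = 2664.8442 billion.
ΔM = M₂ − M₁ = 2664.8442 − 3524.6306 = -859.7864 billion.

-859.79 billion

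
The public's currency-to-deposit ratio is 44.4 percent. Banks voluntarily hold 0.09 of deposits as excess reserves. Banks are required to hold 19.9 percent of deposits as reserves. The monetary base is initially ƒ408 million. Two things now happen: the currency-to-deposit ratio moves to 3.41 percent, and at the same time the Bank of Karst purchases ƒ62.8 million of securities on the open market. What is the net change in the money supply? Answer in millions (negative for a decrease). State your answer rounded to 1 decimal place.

Before: m₁ = (1 + 0.444) / (0.199 + 0.09 + 0.444) ≈ 1.96999, MB₁ = 408, so M₁ = 1.96999 × 408 ≈ 803.7559 million.
After: m₂ = (1 + 0.0341) / (0.199 + 0.09 + 0.0341) ≈ 3.20056, MB₂ = 408 + 62.8 = 470.8, so M₂ = 3.20056 × 470.8 ≈ 1506.8236 million.
ΔM = M₂ − M₁ = 1506.8236 − 803.7559 = 703.0677 million.

ƒ703.1 million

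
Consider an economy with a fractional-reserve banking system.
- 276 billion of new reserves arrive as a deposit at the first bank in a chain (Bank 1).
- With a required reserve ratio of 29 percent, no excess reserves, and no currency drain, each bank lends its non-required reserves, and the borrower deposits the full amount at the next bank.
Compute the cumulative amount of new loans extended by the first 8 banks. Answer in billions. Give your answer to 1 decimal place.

Bank i lends (1 − rr)^i of the original deposit: Bank 1 lends 276·0.7100 = 195.9600, Bank 2 lends 276·0.7100² = 139.1316, and so on.
Summing a geometric series: total = 276·[0.7100·(1 − 0.7100^8) / (1 − 0.7100)] ≈ 632.0890 billion.

632.1 billion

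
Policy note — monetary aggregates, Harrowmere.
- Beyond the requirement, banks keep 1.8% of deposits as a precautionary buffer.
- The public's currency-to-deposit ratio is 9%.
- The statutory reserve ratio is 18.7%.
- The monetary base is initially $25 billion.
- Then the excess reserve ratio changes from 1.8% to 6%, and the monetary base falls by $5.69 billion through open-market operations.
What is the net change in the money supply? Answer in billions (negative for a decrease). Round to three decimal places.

-29.916 billion

Before: m₁ = (1 + 0.09) / (0.187 + 0.018 + 0.09) ≈ 3.694915, MB₁ = 25, so M₁ = 3.694915 × 25 ≈ 92.3729 billion.
After: m₂ = (1 + 0.09) / (0.187 + 0.06 + 0.09) ≈ 3.234421, MB₂ = 25 − 5.69 = 19.31, so M₂ = 3.234421 × 19.31 ≈ 62.4567 billion.
ΔM = M₂ − M₁ = 62.4567 − 92.3729 = -29.9162 billion.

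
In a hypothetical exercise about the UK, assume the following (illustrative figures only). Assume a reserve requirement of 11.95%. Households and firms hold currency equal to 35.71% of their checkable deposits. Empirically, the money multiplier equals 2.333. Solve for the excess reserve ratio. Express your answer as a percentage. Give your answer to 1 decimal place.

10.5%

Using m = 2.333. Since m = (1 + c)/(c + rr + e), the denominator satisfies c + rr + e = (1 + c)/m = (1 + 0.3571) / 2.333 ≈ 0.581697.
With c = 0.3571 and rr = 0.1195, the excess reserve ratio is 0.581697 − 0.3571 − 0.1195 = 0.105097.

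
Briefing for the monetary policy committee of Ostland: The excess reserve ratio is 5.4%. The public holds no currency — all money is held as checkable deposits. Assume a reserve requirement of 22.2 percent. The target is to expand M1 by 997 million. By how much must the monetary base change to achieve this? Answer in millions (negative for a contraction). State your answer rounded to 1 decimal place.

275.2 million

The money multiplier is m = 1 / (rr + e) = 1 / (0.222 + 0.054) ≈ 3.62319.
ΔMB = ΔM / m = (+997) / 3.62319 ≈ 275.1719 million.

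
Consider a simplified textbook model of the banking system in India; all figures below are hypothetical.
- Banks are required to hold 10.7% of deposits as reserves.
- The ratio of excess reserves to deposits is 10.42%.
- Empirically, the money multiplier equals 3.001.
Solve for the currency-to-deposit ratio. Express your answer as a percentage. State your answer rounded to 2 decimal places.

18.30%

Using m = 3.001. From m = (1 + c)/(c + rr + e), rearranging gives 1 + c = m·(c + rr + e), so c·(1 − m) = m·(rr + e) − 1.
Hence c = [m·(rr + e) − 1]/(1 − m) = [3.001 × (0.107 + 0.1042) − 1] / (1 − 3.001) ≈ 0.183003.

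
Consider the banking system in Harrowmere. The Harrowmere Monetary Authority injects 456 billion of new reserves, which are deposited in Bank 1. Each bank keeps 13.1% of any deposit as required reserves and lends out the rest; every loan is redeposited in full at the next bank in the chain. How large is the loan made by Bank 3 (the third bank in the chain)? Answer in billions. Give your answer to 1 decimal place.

Each bank lends a fraction (1 − rr) = 0.8690 of the deposit it receives, so Bank 3 receives 456·0.8690^2 and lends 456·0.8690^3 ≈ 299.2431 billion.

299.2 billion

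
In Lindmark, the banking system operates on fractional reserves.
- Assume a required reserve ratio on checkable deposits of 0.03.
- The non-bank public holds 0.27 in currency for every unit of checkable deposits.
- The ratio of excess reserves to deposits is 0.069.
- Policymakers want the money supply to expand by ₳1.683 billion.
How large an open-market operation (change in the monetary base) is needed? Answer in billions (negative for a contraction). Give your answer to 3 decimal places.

The money multiplier is m = (1 + c) / (rr + e + c) = (1 + 0.27) / (0.03 + 0.069 + 0.27) ≈ 3.44173.
ΔMB = ΔM / m = (+1.683) / 3.44173 ≈ 0.489 billion.

₳0.489 billion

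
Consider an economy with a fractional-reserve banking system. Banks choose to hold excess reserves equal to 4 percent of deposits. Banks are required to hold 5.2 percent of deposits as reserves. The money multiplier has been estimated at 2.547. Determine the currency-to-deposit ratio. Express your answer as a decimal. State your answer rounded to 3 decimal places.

0.495

Using m = 2.547. From m = (1 + c)/(c + rr + e), rearranging gives 1 + c = m·(c + rr + e), so c·(1 − m) = m·(rr + e) − 1.
Hence c = [m·(rr + e) − 1]/(1 − m) = [2.547 × (0.052 + 0.04) − 1] / (1 − 2.547) ≈ 0.494942.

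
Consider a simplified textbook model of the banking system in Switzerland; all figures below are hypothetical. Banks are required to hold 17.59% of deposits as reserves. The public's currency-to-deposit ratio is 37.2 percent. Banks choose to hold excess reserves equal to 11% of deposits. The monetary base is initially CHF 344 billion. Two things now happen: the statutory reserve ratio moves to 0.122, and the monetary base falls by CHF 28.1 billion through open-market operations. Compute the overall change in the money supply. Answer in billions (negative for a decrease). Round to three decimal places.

CHF 0.189 billion

Before: m₁ = (1 + 0.372) / (0.1759 + 0.11 + 0.372) ≈ 2.0854233, MB₁ = 344, so M₁ = 2.0854233 × 344 ≈ 717.3856 billion.
After: m₂ = (1 + 0.372) / (0.122 + 0.11 + 0.372) ≈ 2.2715232, MB₂ = 344 − 28.1 = 315.9, so M₂ = 2.2715232 × 315.9 ≈ 717.5742 billion.
ΔM = M₂ − M₁ = 717.5742 − 717.3856 = 0.1886 billion.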